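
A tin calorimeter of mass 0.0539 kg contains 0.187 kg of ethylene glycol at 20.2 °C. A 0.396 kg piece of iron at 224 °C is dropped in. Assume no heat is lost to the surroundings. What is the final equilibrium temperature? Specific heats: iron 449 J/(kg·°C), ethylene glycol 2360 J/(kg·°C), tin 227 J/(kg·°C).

T_f ≈ 77.6 °C

Heat gained plus heat lost sum to zero:
0.396·449·(T − 224) + 0.187·2360·(T − 20.2) + 0.0539·227·(T − 20.2) = 0
177.8(T − 224) + 441.32(T − 20.2) + 12.24(T − 20.2) = 0
631.36 T = 48990
T ≈ 77.59 °C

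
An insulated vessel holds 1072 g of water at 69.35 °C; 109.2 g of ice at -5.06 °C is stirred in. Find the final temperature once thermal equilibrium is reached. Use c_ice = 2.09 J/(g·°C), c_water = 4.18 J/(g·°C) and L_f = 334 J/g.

Let T be the final temperature. ΣQ_i = 0:
ice -5.06→0 °C: 109.2·2.09·5.06 = 1154.8; latent heat to melt: 109.2·334 = 36473; warm the meltwater: 456.46 T; water: 4481(T − 69.35)
4937.4 T = 310755 − 37628 = 273127
T ≈ 55.32 °C. Since T > 0 °C, the all-ice-melts assumption holds.

T_f ≈ 55.3 °C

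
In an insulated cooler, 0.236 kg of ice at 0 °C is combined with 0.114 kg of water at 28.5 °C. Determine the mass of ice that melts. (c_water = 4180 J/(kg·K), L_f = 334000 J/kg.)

m_melted ≈ 0.0407 kg

Cooling the water to 0 °C releases 0.114×4180×28.5 = 13581 J.
Fully melting the ice requires m_ice L_f = 0.236×334000 = 78824 J.
That's not enough to melt it all — equilibrium is at 0 °C with ice remaining.
Mass melted = 13581/334000 ≈ 0.04066 kg.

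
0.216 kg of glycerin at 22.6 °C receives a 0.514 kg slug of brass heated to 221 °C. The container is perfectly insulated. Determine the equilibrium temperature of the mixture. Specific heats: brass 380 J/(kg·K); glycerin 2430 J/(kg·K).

T_f ≈ 76.4 °C

Setting the total heat transfer to zero:
0.514·380·(T − 221) + 0.216·2430·(T − 22.6) = 0
195.32(T − 221) + 524.88(T − 22.6) = 0
(195.32 + 524.88) T = 195.32·221 + 524.88·22.6
T = 55028/720.2 ≈ 76.41 °C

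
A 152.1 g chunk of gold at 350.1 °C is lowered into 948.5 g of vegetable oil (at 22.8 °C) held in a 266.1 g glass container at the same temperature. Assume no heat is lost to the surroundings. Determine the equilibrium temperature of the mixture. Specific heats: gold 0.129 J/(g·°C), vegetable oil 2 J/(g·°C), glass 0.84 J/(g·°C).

Taking heat into each body as positive, Σ m c ΔT = 0:
152.1×0.129×(T − 350.1) + 948.5×2×(T − 22.8) + 266.1×0.84×(T − 22.8) = 0
2140.1 T = 55217
T = 55217 / 2140.1 = 25.8 °C

T_f ≈ 25.8 °C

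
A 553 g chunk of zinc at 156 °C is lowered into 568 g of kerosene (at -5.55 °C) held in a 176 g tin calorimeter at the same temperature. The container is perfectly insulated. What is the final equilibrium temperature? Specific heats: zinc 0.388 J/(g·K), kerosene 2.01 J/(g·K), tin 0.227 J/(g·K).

Energy conservation, ΣQ = 0:
553·0.388·(T − 156) + 568·2.01·(T − (-5.55)) + 176·0.227·(T − (-5.55)) = 0
214.56(T − 156) + 1141.7(T − (-5.55)) + 39.95(T − (-5.55)) = 0
(214.56 + 1141.7 + 39.95) T = 214.56·156 + 1141.7·(-5.55) + 39.95·(-5.55)
T ≈ 19.28 °C

T_f ≈ 19.3 °C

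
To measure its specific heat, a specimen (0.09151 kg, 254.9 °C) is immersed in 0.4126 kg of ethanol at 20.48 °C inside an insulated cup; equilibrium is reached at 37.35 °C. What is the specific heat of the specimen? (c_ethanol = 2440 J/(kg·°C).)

Setting the total heat transfer to zero:
0.09151·c·(37.35 − 254.9) + 0.4126·2440·(37.35 − 20.48) = 0
-19.91 c = -16984
c = -16984/-19.91 ≈ 853.1 J/(kg·°C)

c ≈ 853 J/(kg·°C)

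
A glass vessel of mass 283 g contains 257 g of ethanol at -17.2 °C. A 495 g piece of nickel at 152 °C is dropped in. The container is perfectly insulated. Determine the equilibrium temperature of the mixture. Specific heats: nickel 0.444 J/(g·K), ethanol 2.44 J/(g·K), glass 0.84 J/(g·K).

Heat gained plus heat lost sum to zero:
495·0.444·(T − 152) + 257·2.44·(T − (-17.2)) + 283·0.84·(T − (-17.2)) = 0
(219.78 + 627.08 + 237.72) T = 219.78·152 + 627.08·(-17.2) + 237.72·(-17.2)
T = 18532 / 1084.6 = 17.1 °C

T_f ≈ 17.1 °C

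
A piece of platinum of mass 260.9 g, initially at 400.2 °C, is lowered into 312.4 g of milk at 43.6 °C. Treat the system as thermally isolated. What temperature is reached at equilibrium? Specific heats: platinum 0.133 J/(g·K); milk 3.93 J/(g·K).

T_f ≈ 53.4 °C

Set heat shed by the hot body equal to heat absorbed by the cold body:
260.9*0.133*(400.2 − T) = 312.4*3.93*(T − 43.6)
34.7(400.2 − T) = 1227.7(T − 43.6)
1262.4 T = 67416  ⇒  T ≈ 53.40 °C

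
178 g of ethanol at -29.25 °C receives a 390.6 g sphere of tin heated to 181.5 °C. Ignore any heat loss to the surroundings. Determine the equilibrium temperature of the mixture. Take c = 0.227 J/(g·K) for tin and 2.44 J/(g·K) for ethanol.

Let T be the final temperature. ΣQ_i = 0:
390.6·0.227·(T − 181.5) + 178·2.44·(T − (-29.25)) = 0
522.99 T = 3389.1
T = 3389.1/522.99 ≈ 6.48 °C

T_f ≈ 6.5 °C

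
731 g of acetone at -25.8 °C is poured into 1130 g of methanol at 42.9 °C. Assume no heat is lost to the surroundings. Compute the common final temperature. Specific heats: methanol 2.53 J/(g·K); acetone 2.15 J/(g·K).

T_f ≈ 18.5 °C

T_f = Σ m_i c_i T_i / Σ m_i c_i:
T_f = (2858.9×42.9 + 1571.6×(-25.8)) / (2858.9 + 1571.6)
    = 82098 / 4430.5 ≈ 18.53 °C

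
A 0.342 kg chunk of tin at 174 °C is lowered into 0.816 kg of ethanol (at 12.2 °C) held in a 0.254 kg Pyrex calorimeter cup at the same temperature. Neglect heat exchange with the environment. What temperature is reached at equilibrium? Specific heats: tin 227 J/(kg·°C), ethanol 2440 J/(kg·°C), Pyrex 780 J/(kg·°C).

T_f ≈ 17.7 °C

Net heat exchanged in the isolated system is zero:
0.342·227·(T − 174) + 0.816·2440·(T − 12.2) + 0.254·780·(T − 12.2) = 0
2266.8 T = 40216
T = 40216/2266.8 ≈ 17.74 °C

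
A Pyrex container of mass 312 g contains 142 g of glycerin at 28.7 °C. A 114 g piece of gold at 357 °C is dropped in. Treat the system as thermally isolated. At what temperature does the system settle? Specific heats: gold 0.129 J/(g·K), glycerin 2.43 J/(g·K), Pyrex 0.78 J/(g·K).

Conservation of energy gives ΣQ = 0:
114*0.129*(T − 357) + 142*2.43*(T − 28.7) + 312*0.78*(T − 28.7) = 0
14.71(T − 357) + 345.06(T − 28.7) + 243.36(T − 28.7) = 0
603.13 T = 22138
T = 22138 / 603.13 = 36.7 °C

T_f ≈ 36.7 °C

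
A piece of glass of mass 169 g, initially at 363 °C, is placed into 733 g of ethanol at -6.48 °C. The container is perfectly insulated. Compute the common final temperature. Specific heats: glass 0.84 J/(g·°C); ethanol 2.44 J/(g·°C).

T_f ≈ 20.7 °C

T_f = Σ m_i c_i T_i / Σ m_i c_i:
T_f = (141.96·363 + 1788.5·(-6.48)) / (141.96 + 1788.5)
    = 39942 / 1930.5 ≈ 20.69 °C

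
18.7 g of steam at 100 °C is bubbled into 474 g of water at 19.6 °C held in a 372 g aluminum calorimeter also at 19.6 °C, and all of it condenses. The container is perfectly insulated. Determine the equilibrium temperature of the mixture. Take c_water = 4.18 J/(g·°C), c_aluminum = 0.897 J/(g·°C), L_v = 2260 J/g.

Let T be the final temperature. ΣQ_i = 0:
latent heat released on condensation: 18.7×2260 = 42262
  condensate cools 100→T: 18.7×4.18×(T − 100) = 78.17(T − 100)
  original water: 1981.3(T − 19.6)
  aluminum cup: 372×0.897×(T − 19.6) = 333.68(T − 19.6)
2393.2 T = 42262 + 7816.6 + 45374 = 95453
T ≈ 39.89 °C (< 100 °C, so full condensation is consistent).

T_f ≈ 39.9 °C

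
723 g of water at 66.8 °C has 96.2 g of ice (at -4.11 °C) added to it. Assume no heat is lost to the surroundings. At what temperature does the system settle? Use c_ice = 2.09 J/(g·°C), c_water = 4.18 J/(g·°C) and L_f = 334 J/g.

Energy balance with sensible and latent terms:
warm ice to 0 °C: 96.2×2.09×(0 − (-4.11)) = 826.35; latent heat to melt: 96.2×334 = 32131; warm the meltwater: 402.12 T; water: 3022.1(T − 66.8)
3424.3 T = 201879 − 32957 = 168922
T ≈ 49.33 °C. Since T > 0 °C, the all-ice-melts assumption holds.

T_f ≈ 49.3 °C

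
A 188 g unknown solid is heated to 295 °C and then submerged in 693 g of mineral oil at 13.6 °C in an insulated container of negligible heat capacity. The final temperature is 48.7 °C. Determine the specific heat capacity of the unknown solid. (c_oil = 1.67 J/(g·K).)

c ≈ 0.877 J/(g·K)

Conservation of energy gives ΣQ = 0:
188·c·(48.7 − 295) + 693·1.67·(48.7 − 13.6) = 0
-46304 c = -40622
c = -40622/-46304 ≈ 0.8773 J/(g·K)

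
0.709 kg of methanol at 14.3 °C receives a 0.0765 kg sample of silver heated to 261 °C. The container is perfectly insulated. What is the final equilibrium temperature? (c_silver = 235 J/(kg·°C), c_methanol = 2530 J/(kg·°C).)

Let T be the final temperature. ΣQ_i = 0:
0.0765×235×(T − 261) + 0.709×2530×(T − 14.3) = 0
17.98(T − 261) + 1793.8(T − 14.3) = 0
1811.7 T = 30343
T = 30343/1811.7 ≈ 16.75 °C

T_f ≈ 16.7 °C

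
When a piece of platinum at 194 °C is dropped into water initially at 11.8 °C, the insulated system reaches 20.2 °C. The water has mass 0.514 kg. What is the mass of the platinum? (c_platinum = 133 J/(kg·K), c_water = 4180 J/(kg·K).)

Net heat exchanged in the isolated system is zero:
m·133·(20.2 − 194) + 0.514·4180·(20.2 − 11.8) = 0
-23115 m = -18048
m = -18048/-23115 ≈ 0.7808 kg

m ≈ 0.781 kg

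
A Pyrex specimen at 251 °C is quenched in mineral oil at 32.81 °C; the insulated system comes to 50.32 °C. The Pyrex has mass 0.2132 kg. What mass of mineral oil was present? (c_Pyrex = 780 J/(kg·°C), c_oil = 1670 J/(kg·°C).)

m ≈ 1.14 kg

Setting the total heat transfer to zero:
0.2132×780×(50.32 − 251) + m×1670×(50.32 − 32.81) = 0
29242 m = 33372
m = 33372/29242 ≈ 1.141 kg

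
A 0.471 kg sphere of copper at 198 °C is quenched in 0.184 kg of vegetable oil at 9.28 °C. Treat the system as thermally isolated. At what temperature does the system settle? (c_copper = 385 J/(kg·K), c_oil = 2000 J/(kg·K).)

T_f ≈ 71.6 °C

|Q_copper| = |Q_oil|:
0.471*385*(198 − T) = 0.184*2000*(T − 9.28)
181.33(198 − T) = 368(T − 9.28)
549.34 T = 39319  ⇒  T ≈ 71.58 °C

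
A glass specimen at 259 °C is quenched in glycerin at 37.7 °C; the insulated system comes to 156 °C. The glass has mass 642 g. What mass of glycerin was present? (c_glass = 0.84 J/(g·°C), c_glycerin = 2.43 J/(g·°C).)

|Q_glass| = |Q_glycerin|:
642×0.84×(259 − 156) = m×2.43×(156 − 37.7)
287.47 m = 55546  ⇒  m ≈ 193.2 g

m ≈ 193 g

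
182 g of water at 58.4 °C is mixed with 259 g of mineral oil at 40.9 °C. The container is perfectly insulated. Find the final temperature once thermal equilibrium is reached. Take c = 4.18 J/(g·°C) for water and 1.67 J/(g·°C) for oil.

Taking heat into each body as positive, Σ m c ΔT = 0:
182·4.18·(T − 58.4) + 259·1.67·(T − 40.9) = 0
760.76(T − 58.4) + 432.53(T − 40.9) = 0
(760.76 + 432.53) T = 760.76·58.4 + 432.53·40.9
T = 62119/1193.3 ≈ 52.06 °C

T_f ≈ 52.1 °C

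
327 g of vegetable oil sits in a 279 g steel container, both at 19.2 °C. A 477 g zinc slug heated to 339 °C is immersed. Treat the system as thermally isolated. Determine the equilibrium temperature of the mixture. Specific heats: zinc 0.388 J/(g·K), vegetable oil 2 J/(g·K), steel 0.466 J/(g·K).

T_f ≈ 80.3 °C

Heat gained plus heat lost sum to zero:
477×0.388×(T − 339) + 327×2×(T − 19.2) + 279×0.466×(T − 19.2) = 0
969.09 T = 77794
T = 77794/969.09 ≈ 80.28 °C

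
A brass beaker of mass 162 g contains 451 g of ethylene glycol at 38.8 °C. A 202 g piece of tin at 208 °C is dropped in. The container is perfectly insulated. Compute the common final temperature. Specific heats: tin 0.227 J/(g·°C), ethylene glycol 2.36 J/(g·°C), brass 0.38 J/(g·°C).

Conservation of energy gives ΣQ = 0:
202·0.227·(T − 208) + 451·2.36·(T − 38.8) + 162·0.38·(T − 38.8) = 0
45.85(T − 208) + 1064.4(T − 38.8) + 61.56(T − 38.8) = 0
1171.8 T = 53223
T = 53223 / 1171.8 = 45.4 °C

T_f ≈ 45.4 °C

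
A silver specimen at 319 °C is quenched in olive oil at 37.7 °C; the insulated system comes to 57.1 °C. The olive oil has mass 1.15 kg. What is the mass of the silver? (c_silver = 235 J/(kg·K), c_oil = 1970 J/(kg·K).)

Let T be the final temperature. ΣQ_i = 0:
m×235×(57.1 − 319) + 1.15×1970×(57.1 − 37.7) = 0
-61546 m = -43951
m = -43951/-61546 ≈ 0.7141 kg

m ≈ 0.714 kg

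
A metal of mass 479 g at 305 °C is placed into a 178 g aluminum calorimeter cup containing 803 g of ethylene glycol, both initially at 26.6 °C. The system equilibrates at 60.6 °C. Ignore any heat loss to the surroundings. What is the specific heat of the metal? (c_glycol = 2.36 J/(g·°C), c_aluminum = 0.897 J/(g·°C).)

Let T be the final temperature. ΣQ_i = 0:
479·c·(60.6 − 305) + 803·2.36·(60.6 − 26.6) + 178·0.897·(60.6 − 26.6) = 0
-117068 c = -69861
c = -69861/-117068 ≈ 0.5968 J/(g·°C)

c ≈ 0.597 J/(g·°C)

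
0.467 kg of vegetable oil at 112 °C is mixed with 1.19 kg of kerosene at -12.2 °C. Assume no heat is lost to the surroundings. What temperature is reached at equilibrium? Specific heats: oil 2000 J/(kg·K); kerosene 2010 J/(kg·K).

Taking heat into each body as positive, Σ m c ΔT = 0:
0.467*2000*(T − 112) + 1.19*2010*(T − (-12.2)) = 0
934(T − 112) + 2391.9(T − (-12.2)) = 0
3325.9 T = 75427
T ≈ 22.68 °C

T_f ≈ 22.7 °C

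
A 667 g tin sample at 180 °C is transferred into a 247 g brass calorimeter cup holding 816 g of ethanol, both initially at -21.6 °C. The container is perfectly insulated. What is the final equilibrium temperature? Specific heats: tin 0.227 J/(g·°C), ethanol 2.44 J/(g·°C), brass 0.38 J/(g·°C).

T_f ≈ -8.0 °C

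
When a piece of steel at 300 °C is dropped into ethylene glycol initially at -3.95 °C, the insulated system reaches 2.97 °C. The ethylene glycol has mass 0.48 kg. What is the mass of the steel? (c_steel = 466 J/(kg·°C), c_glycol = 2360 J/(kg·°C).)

m ≈ 0.0566 kg

Conservation of energy gives ΣQ = 0:
m×466×(2.97 − 300) + 0.48×2360×(2.97 − (-3.95)) = 0
-138416 m = -7839
m = -7839/-138416 ≈ 0.05663 kg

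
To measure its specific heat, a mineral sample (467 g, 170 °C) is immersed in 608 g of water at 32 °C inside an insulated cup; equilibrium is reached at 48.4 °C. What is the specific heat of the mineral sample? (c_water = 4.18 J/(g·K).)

c ≈ 0.734 J/(g·K)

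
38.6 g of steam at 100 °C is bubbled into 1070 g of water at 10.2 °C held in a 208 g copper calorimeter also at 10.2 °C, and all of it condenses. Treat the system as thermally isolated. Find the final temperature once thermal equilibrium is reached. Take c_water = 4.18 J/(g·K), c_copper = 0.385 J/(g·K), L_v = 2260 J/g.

T_f ≈ 31.8 °C

Taking heat into each body as positive, Σ m c ΔT = 0:
latent heat released on condensation: 38.6·2260 = 87236; condensate cools 100→T: 38.6·4.18·(T − 100) = 161.35(T − 100); water warms: 1070·4.18·(T − 10.2) = 4472.6(T − 10.2); cup: 80.08(T − 10.2)
4714 T = 87236 + 16135 + 46437 = 149808
T ≈ 31.78 °C (< 100 °C, so full condensation is consistent).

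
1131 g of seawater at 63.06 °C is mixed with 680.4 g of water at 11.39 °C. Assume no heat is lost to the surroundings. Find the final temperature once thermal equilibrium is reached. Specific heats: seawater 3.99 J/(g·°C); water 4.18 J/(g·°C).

T_f ≈ 43.1 °C

Taking heat into each body as positive, Σ m c ΔT = 0:
1131×3.99×(T − 63.06) + 680.4×4.18×(T − 11.39) = 0
4512.7(T − 63.06) + 2844.1(T − 11.39) = 0
(4512.7 + 2844.1) T = 4512.7×63.06 + 2844.1×11.39
T ≈ 43.08 °C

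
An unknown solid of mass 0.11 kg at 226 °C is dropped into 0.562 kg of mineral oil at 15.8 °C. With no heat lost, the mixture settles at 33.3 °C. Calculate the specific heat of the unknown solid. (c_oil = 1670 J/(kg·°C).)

c ≈ 775 J/(kg·°C)

Conservation of energy gives ΣQ = 0:
0.11·c·(33.3 − 226) + 0.562·1670·(33.3 − 15.8) = 0
-21.2 c = -16424
c = -16424/-21.2 ≈ 774.8 J/(kg·°C)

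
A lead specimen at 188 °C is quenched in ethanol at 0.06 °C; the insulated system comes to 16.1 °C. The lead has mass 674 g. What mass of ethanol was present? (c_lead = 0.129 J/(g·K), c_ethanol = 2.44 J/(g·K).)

|Q_lead| = |Q_ethanol|:
674·0.129·(188 − 16.1) = m·2.44·(16.1 − 0.06)
39.14 m = 14946  ⇒  m ≈ 381.9 g

m ≈ 382 g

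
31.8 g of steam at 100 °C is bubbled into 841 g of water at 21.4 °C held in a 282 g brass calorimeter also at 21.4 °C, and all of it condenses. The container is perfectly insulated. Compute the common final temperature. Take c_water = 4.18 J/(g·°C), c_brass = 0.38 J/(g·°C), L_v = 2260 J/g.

T_f ≈ 43.3 °C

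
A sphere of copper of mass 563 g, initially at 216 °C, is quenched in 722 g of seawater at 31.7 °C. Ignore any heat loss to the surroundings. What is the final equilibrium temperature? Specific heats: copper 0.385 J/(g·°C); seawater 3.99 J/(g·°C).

T_f ≈ 44.6 °C

Taking heat into each body as positive, Σ m c ΔT = 0:
563·0.385·(T − 216) + 722·3.99·(T − 31.7) = 0
(216.75 + 2880.8) T = 216.75·216 + 2880.8·31.7
T ≈ 44.60 °C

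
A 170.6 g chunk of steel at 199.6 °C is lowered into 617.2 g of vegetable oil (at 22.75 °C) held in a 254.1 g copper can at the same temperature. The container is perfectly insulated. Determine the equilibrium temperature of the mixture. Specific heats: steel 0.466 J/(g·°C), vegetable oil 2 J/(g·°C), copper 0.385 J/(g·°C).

T_f ≈ 32.7 °C

T_f = Σ m_i c_i T_i / Σ m_i c_i:
T_f = (79.5·199.6 + 1234.4·22.75 + 97.83·22.75) / (79.5 + 1234.4 + 97.83)
    = 46176 / 1411.7 ≈ 32.71 °C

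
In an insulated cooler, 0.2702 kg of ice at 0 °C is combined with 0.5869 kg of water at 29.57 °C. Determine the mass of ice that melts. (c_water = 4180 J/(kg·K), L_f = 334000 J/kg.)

m_melted ≈ 0.217 kg

Water can give up m c ΔT = 0.5869×4180×29.57 = 72542 J before reaching 0 °C.
Melting all 0.2702 kg of ice would need 0.2702×334000 = 90247 J.
That's not enough to melt it all — equilibrium is at 0 °C with ice remaining.
m_melted×334000 = 72542  ⇒  m_melted ≈ 0.2172 kg.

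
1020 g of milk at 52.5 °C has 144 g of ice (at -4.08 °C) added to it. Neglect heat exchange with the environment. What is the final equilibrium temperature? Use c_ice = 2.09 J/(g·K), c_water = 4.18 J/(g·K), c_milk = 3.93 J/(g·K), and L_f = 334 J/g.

T_f ≈ 34.9 °C

Heat gained plus heat lost sum to zero:
ice -4.08→0 °C: 144·2.09·4.08 = 1227.9; latent heat to melt: 144·334 = 48096; warm the meltwater: 601.92 T; milk cools: 1020·3.93·(T − 52.5) = 4008.6(T − 52.5)
4610.5 T = 210452 − 49324 = 161128
T ≈ 34.95 °C. Since T > 0 °C, the all-ice-melts assumption holds.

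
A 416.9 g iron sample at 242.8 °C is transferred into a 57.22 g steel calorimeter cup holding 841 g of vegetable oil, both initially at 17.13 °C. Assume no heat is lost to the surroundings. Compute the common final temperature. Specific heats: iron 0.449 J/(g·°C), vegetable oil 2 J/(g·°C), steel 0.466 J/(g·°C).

With ΣQ=0 the equilibrium temperature is the m·c-weighted mean:
T_f = (187.19·242.8 + 1682·17.13 + 26.66·17.13) / (187.19 + 1682 + 26.66)
    = 74719 / 1895.9 ≈ 39.41 °C

T_f ≈ 39.4 °C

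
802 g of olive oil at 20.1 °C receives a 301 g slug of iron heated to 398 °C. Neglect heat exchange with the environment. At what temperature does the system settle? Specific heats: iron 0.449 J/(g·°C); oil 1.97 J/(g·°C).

T_f ≈ 49.9 °C

|Q_iron| = |Q_oil|:
301×0.449×(398 − T) = 802×1.97×(T − 20.1)
135.15(398 − T) = 1579.9(T − 20.1)
1715.1 T = 85546  ⇒  T ≈ 49.88 °C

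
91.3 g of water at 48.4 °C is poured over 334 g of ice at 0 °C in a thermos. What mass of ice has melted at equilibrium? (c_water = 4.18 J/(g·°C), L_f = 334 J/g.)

m_melted ≈ 55.3 g

Heat available from the water dropping to 0 °C: 91.3·4.18·48.4 = 18471 J.
Melting all 334 g of ice would need 334·334 = 111556 J.
18471 J < 111556 J, so only part of the ice melts and the system sits at 0 °C.
m_melt = 18471 / L_f = 55.3 g.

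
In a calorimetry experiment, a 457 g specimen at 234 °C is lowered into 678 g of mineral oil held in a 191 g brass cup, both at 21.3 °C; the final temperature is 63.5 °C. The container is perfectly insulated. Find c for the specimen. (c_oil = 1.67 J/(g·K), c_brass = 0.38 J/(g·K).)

Energy conservation, ΣQ = 0:
457×c×(63.5 − 234) + 678×1.67×(63.5 − 21.3) + 191×0.38×(63.5 − 21.3) = 0
-77918 c = -50844
c = -50844/-77918 ≈ 0.6525 J/(g·K)

c ≈ 0.653 J/(g·K)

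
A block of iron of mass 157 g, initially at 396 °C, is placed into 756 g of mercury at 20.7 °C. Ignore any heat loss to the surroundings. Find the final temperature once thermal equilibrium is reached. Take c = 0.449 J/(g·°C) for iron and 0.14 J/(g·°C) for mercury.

T_f ≈ 170.7 °C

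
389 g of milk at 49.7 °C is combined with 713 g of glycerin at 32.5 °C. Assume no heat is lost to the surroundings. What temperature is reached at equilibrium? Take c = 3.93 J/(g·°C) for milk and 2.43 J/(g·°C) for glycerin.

With ΣQ=0 the equilibrium temperature is the m·c-weighted mean:
T_f = (1528.8×49.7 + 1732.6×32.5) / (1528.8 + 1732.6)
    = 132289 / 3261.4 ≈ 40.56 °C

T_f ≈ 40.6 °C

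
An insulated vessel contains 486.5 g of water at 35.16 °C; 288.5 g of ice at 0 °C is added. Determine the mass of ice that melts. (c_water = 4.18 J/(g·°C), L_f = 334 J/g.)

Heat available from the water dropping to 0 °C: 486.5·4.18·35.16 = 71500 J.
To melt every bit of ice: 288.5·334 = 96359 J.
71500 J < 96359 J, so only part of the ice melts and the system sits at 0 °C.
Mass melted = 71500/334 ≈ 214.1 g.

m_melted ≈ 214 g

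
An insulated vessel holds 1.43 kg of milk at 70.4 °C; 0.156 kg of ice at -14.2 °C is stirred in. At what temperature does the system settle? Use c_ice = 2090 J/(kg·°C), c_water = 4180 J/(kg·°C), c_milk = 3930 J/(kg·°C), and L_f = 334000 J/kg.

T_f ≈ 54.0 °C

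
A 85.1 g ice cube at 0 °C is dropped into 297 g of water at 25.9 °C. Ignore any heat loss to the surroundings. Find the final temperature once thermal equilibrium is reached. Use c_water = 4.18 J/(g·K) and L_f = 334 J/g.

T_f ≈ 2.3 °C

Heat gained plus heat lost sum to zero:
melt ice: 85.1·334 = 28423
  warm the meltwater: 355.72 T
  water: 1241.5(T − 25.9)
1597.2 T = 32154 − 28423 = 3730.4
T ≈ 2.34 °C. Since T > 0 °C, the all-ice-melts assumption holds.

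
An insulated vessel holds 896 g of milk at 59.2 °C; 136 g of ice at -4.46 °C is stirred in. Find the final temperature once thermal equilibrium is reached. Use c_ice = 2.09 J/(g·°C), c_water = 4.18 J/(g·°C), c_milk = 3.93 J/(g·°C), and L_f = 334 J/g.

Setting the total heat transfer to zero:
warm ice to 0 °C: 136·2.09·(0 − (-4.46)) = 1267.7
  latent heat to melt: 136·334 = 45424
  warm the meltwater: 568.48 T
  milk: 3521.3(T − 59.2)
4089.8 T = 208460 − 46692 = 161768
T ≈ 39.55 °C (positive, so assuming full melt was valid).

T_f ≈ 39.6 °C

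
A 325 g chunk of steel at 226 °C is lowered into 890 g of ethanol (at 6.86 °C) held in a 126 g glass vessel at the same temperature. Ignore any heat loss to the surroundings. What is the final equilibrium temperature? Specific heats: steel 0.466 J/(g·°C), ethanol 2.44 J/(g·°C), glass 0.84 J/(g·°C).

T_f ≈ 20.5 °C

Taking heat into each body as positive, Σ m c ΔT = 0:
325×0.466×(T − 226) + 890×2.44×(T − 6.86) + 126×0.84×(T − 6.86) = 0
151.45(T − 226) + 2171.6(T − 6.86) + 105.84(T − 6.86) = 0
2428.9 T = 49851
T ≈ 20.52 °C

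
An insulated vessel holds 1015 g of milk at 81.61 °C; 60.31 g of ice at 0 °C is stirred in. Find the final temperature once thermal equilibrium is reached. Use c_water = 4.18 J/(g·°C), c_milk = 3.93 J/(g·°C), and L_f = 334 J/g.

T_f ≈ 72.0 °C

Energy conservation, ΣQ = 0:
fusion: m_ice L_f = 60.31·334 = 20144; warm the meltwater: 252.1 T; milk: 3989(T − 81.61)
4241 T = 325538 − 20144 = 305395
T ≈ 72.01 °C — above 0 °C, consistent with complete melting.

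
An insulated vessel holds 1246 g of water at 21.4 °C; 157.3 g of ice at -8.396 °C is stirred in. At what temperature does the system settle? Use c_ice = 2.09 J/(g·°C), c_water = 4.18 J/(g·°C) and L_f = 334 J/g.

T_f ≈ 9.6 °C

Energy conservation, ΣQ = 0:
ice -8.396→0 °C: 157.3×2.09×8.396 = 2760.2; fusion: m_ice L_f = 157.3×334 = 52538; meltwater 0→T: 157.3×4.18×T = 657.51 T; water: 5208.3(T − 21.4)
5865.8 T = 111457 − 55298 = 56159
T ≈ 9.57 °C — above 0 °C, consistent with complete melting.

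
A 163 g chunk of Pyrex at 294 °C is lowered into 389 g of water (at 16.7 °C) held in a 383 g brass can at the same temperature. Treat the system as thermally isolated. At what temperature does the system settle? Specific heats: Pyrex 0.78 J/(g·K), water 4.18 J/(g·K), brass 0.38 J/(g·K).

T_f is the heat-capacity-weighted average of the initial temperatures:
T_f = (127.14·294 + 1626·16.7 + 145.54·16.7) / (127.14 + 1626 + 145.54)
    = 66964 / 1898.7 ≈ 35.27 °C

T_f ≈ 35.3 °C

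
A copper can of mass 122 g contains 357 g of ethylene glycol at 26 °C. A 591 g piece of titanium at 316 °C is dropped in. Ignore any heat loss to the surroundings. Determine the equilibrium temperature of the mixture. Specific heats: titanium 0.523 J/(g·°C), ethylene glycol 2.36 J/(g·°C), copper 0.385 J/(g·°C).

T_f ≈ 100.8 °C

T_f = Σ m_i c_i T_i / Σ m_i c_i:
T_f = (309.09*316 + 842.52*26 + 46.97*26) / (309.09 + 842.52 + 46.97)
    = 120800 / 1198.6 ≈ 100.79 °C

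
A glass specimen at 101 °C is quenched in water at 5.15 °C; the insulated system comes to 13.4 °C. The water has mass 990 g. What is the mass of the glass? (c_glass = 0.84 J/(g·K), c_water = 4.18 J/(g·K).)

m ≈ 464 g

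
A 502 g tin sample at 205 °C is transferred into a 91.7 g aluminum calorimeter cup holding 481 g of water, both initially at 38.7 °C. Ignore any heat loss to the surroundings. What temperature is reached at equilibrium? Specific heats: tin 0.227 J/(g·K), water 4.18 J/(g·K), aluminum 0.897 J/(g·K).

Setting the total heat transfer to zero:
502·0.227·(T − 205) + 481·4.18·(T − 38.7) + 91.7·0.897·(T − 38.7) = 0
113.95(T − 205) + 2010.6(T − 38.7) + 82.25(T − 38.7) = 0
2206.8 T = 104353
T = 104353/2206.8 ≈ 47.29 °C

T_f ≈ 47.3 °C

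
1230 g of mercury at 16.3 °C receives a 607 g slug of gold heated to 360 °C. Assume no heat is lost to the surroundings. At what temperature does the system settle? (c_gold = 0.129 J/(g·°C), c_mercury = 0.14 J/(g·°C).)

With ΣQ=0 the equilibrium temperature is the m·c-weighted mean:
T_f = (78.3×360 + 172.2×16.3) / (78.3 + 172.2)
    = 30996 / 250.5 ≈ 123.73 °C

T_f ≈ 123.7 °C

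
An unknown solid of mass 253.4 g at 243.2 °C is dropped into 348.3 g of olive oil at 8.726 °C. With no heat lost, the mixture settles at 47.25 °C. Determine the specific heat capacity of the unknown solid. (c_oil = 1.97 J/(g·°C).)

Heat lost by the unknown solid = heat gained by the oil:
253.4·c·(243.2 − 47.25) = 348.3·1.97·(47.25 − 8.726)
49654 c = 26433  ⇒  c ≈ 0.5324 J/(g·°C)

c ≈ 0.532 J/(g·°C)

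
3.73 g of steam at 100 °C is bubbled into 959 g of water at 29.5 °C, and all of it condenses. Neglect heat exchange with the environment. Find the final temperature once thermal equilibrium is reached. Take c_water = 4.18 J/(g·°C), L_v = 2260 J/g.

T_f ≈ 31.9 °C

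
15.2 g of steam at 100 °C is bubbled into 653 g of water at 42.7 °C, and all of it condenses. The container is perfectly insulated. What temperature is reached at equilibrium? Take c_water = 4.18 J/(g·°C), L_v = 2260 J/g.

Setting the total heat transfer to zero:
latent heat released on condensation: 15.2·2260 = 34352; condensed water 100 °C→T: 63.54(T − 100); original water: 2729.5(T − 42.7)
2793.1 T = 34352 + 6353.6 + 116551 = 157257
T ≈ 56.30 °C (< 100 °C, so full condensation is consistent).

T_f ≈ 56.3 °C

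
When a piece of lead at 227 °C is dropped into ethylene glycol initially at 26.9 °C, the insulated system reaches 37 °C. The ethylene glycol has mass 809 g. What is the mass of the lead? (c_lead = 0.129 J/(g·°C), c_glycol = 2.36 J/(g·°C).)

Heat lost by the lead = heat gained by the glycol:
m×0.129×(227 − 37) = 809×2.36×(37 − 26.9)
24.51 m = 19283  ⇒  m ≈ 786.8 g

m ≈ 787 g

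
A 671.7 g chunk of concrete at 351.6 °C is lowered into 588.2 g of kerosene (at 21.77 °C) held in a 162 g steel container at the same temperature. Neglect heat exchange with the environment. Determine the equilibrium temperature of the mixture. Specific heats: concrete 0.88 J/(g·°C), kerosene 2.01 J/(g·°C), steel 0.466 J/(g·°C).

Energy conservation, ΣQ = 0:
671.7×0.88×(T − 351.6) + 588.2×2.01×(T − 21.77) + 162×0.466×(T − 21.77) = 0
(591.1 + 1182.3 + 75.49) T = 591.1×351.6 + 1182.3×21.77 + 75.49×21.77
T ≈ 127.22 °C

T_f ≈ 127.2 °C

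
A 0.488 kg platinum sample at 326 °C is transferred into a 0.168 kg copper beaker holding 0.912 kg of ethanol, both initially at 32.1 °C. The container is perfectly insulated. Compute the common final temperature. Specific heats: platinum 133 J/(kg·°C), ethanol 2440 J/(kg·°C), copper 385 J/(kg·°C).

Heat gained plus heat lost sum to zero:
0.488*133*(T − 326) + 0.912*2440*(T − 32.1) + 0.168*385*(T − 32.1) = 0
64.9(T − 326) + 2225.3(T − 32.1) + 64.68(T − 32.1) = 0
2354.9 T = 94666
T ≈ 40.20 °C

T_f ≈ 40.2 °C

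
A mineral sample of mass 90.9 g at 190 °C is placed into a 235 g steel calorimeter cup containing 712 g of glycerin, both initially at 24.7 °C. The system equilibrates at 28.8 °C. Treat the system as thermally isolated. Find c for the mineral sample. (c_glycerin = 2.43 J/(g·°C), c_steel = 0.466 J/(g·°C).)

c ≈ 0.515 J/(g·°C)

Taking heat into each body as positive, Σ m c ΔT = 0:
90.9×c×(28.8 − 190) + 712×2.43×(28.8 − 24.7) + 235×0.466×(28.8 − 24.7) = 0
-14653 c = -7542.6
c = -7542.6/-14653 ≈ 0.5147 J/(g·°C)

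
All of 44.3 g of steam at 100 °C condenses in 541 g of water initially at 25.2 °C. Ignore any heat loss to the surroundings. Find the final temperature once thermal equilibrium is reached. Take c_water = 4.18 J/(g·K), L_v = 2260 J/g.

T_f ≈ 71.8 °C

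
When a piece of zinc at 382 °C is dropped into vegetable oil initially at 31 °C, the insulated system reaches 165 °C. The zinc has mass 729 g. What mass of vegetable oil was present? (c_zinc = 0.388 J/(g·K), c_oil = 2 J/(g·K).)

Let T be the final temperature. ΣQ_i = 0:
729×0.388×(165 − 382) + m×2×(165 − 31) = 0
268 m = 61379
m = 61379/268 ≈ 229 g

m ≈ 229 g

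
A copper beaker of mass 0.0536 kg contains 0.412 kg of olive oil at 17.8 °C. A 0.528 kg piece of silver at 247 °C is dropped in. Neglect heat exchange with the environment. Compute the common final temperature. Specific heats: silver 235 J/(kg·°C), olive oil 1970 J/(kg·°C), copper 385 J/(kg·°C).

T_f ≈ 47.5 °C

Conservation of energy gives ΣQ = 0:
0.528*235*(T − 247) + 0.412*1970*(T − 17.8) + 0.0536*385*(T − 17.8) = 0
124.08(T − 247) + 811.64(T − 17.8) + 20.64(T − 17.8) = 0
956.36 T = 45462
T = 45462/956.36 ≈ 47.54 °C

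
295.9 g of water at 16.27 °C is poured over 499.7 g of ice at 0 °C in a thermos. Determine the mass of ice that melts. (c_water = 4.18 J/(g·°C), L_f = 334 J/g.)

m_melted ≈ 60.3 g

Water can give up m c ΔT = 295.9·4.18·16.27 = 20124 J before reaching 0 °C.
Fully melting the ice requires m_ice L_f = 499.7·334 = 166900 J.
20124 J < 166900 J, so only part of the ice melts and the system sits at 0 °C.
m_melted·334 = 20124  ⇒  m_melted ≈ 60.25 g.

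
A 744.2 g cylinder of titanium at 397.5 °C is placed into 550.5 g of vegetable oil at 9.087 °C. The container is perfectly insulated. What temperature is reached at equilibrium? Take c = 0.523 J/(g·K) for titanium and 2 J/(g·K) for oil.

T_f ≈ 110.5 °C

Net heat exchanged in the isolated system is zero:
744.2*0.523*(T − 397.5) + 550.5*2*(T − 9.087) = 0
389.22(T − 397.5) + 1101(T − 9.087) = 0
(389.22 + 1101) T = 389.22*397.5 + 1101*9.087
T = 164718/1490.2 ≈ 110.53 °C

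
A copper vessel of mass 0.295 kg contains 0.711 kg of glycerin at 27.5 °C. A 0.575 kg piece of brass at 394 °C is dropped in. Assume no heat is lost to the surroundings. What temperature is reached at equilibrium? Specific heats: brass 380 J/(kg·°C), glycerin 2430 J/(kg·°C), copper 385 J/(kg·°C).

T_f ≈ 66.4 °C

Let T be the final temperature. ΣQ_i = 0:
0.575×380×(T − 394) + 0.711×2430×(T − 27.5) + 0.295×385×(T − 27.5) = 0
2059.8 T = 136725
T ≈ 66.38 °C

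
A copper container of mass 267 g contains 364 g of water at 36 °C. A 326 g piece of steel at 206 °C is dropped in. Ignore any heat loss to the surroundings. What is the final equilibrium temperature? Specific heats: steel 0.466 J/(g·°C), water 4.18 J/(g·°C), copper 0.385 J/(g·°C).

T_f ≈ 50.5 °C

T_f = Σ m_i c_i T_i / Σ m_i c_i:
T_f = (151.92*206 + 1521.5*36 + 102.8*36) / (151.92 + 1521.5 + 102.8)
    = 89770 / 1776.2 ≈ 50.54 °C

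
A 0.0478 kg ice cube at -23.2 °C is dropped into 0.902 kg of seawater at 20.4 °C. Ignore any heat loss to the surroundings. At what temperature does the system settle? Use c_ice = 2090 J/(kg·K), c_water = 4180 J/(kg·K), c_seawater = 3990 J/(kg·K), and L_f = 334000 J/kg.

Energy conservation, ΣQ = 0:
warm ice to 0 °C: 0.0478×2090×(0 − (-23.2)) = 2317.7
  fusion: m_ice L_f = 0.0478×334000 = 15965
  warm the meltwater: 199.8 T
  seawater: 3599(T − 20.4)
3798.8 T = 73419 − 18283 = 55136
T ≈ 14.51 °C. Since T > 0 °C, the all-ice-melts assumption holds.

T_f ≈ 14.5 °C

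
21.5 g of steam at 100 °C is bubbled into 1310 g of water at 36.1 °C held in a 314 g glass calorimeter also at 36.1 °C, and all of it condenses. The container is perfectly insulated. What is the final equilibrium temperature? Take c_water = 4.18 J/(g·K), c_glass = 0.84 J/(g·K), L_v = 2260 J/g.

T_f ≈ 45.4 °C

Energy balance with sensible and latent terms:
condense steam: −21.5·2260 = −48590
  condensate cools 100→T: 21.5·4.18·(T − 100) = 89.87(T − 100)
  original water: 5475.8(T − 36.1)
  cup: 263.76(T − 36.1)
5829.4 T = 48590 + 8987 + 207198 = 264775
T ≈ 45.42 °C — below 100 °C, confirming all the steam condensed.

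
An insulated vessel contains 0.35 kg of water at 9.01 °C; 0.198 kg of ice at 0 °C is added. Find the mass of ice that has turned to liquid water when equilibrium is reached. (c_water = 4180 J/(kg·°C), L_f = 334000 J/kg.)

m_melted ≈ 0.0395 kg

Cooling the water to 0 °C releases 0.35·4180·9.01 = 13182 J.
Fully melting the ice requires m_ice L_f = 0.198·334000 = 66132 J.
Since 13182 < 66132 J, not all the ice melts; equilibrium is at 0 °C.
m_melt = 13182 / L_f = 0.03947 kg.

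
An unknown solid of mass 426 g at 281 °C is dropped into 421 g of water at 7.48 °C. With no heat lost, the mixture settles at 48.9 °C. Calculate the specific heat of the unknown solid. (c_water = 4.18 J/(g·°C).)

c ≈ 0.737 J/(g·°C)

Heat lost by the unknown solid = heat gained by the water:
426·c·(281 − 48.9) = 421·4.18·(48.9 − 7.48)
98875 c = 72890  ⇒  c ≈ 0.7372 J/(g·°C)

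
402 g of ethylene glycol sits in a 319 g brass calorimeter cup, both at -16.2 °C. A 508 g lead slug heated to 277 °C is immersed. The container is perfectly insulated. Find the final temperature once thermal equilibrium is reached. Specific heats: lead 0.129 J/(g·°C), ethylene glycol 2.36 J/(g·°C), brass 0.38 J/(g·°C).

T_f is the heat-capacity-weighted average of the initial temperatures:
T_f = (65.53*277 + 948.72*(-16.2) + 121.22*(-16.2)) / (65.53 + 948.72 + 121.22)
    = 819.34 / 1135.5 ≈ 0.72 °C

T_f ≈ 0.7 °C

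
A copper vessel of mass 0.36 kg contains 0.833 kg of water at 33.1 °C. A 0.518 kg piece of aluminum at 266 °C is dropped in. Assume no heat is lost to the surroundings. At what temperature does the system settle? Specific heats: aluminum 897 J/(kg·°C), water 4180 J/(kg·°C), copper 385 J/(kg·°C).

T_f ≈ 59.6 °C

Setting the total heat transfer to zero:
0.518·897·(T − 266) + 0.833·4180·(T − 33.1) + 0.36·385·(T − 33.1) = 0
464.65(T − 266) + 3481.9(T − 33.1) + 138.6(T − 33.1) = 0
(464.65 + 3481.9 + 138.6) T = 464.65·266 + 3481.9·33.1 + 138.6·33.1
T = 243436 / 4085.2 = 59.6 °C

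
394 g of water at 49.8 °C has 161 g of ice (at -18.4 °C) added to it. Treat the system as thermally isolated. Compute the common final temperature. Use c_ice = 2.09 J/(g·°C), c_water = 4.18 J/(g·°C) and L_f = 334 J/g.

T_f ≈ 9.5 °C

Let T be the final temperature. ΣQ_i = 0:
warm ice to 0 °C: 161×2.09×(0 − (-18.4)) = 6191.4; latent heat to melt: 161×334 = 53774; warm the meltwater: 672.98 T; water: 1646.9(T − 49.8)
2319.9 T = 82017 − 59965 = 22051
T ≈ 9.51 °C. Since T > 0 °C, the all-ice-melts assumption holds.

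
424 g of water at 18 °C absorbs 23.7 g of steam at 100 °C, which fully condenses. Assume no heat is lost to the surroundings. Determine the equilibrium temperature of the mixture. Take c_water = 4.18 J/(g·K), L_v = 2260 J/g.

Let T be the final temperature. ΣQ_i = 0:
condense steam: −23.7·2260 = −53562; condensed water 100 °C→T: 99.07(T − 100); original water: 1772.3(T − 18)
1871.4 T = 53562 + 9906.6 + 31902 = 95370
T ≈ 50.96 °C — below 100 °C, confirming all the steam condensed.

T_f ≈ 51.0 °C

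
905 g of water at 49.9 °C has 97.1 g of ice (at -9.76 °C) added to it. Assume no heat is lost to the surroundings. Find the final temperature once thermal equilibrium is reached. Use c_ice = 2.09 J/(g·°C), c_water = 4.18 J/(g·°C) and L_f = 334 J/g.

T_f ≈ 36.8 °C

Taking heat into each body as positive, Σ m c ΔT = 0:
warm ice to 0 °C: 97.1×2.09×(0 − (-9.76)) = 1980.7; latent heat to melt: 97.1×334 = 32431; warm the meltwater: 405.88 T; water cools: 905×4.18×(T − 49.9) = 3782.9(T − 49.9)
4188.8 T = 188767 − 34412 = 154355
T ≈ 36.85 °C (positive, so assuming full melt was valid).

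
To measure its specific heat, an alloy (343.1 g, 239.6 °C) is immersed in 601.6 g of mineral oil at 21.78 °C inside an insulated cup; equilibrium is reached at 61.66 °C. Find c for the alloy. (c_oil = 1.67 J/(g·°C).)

c ≈ 0.656 J/(g·°C)

Heat lost by the alloy = heat gained by the oil:
343.1·c·(239.6 − 61.66) = 601.6·1.67·(61.66 − 21.78)
61051 c = 40066  ⇒  c ≈ 0.6563 J/(g·°C)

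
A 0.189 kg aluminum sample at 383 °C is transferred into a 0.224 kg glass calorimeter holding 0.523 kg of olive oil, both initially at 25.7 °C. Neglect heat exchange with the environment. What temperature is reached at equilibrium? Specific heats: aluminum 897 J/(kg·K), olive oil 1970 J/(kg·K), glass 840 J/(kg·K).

T_f ≈ 69.3 °C

Let T be the final temperature. ΣQ_i = 0:
0.189·897·(T − 383) + 0.523·1970·(T − 25.7) + 0.224·840·(T − 25.7) = 0
1388 T = 96246
T = 96246/1388 ≈ 69.34 °C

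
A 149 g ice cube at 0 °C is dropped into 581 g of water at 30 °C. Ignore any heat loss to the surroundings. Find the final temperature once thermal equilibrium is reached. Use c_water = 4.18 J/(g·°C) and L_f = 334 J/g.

Sum of m c ΔT and latent-heat terms is zero:
latent heat to melt: 149·334 = 49766
  meltwater 0→T: 149·4.18·T = 622.82 T
  water cools: 581·4.18·(T − 30) = 2428.6(T − 30)
3051.4 T = 72857 − 49766 = 23091
T ≈ 7.57 °C. Since T > 0 °C, the all-ice-melts assumption holds.

T_f ≈ 7.6 °C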